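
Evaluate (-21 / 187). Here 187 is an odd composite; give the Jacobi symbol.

1

First reduce: -21 ≡ 166 (mod 187).
Pull out 2: since 187 ≡ 3 (mod 8), (2/187) = -1.
Reciprocity: 83 ≡ 3 and 187 ≡ 3 (mod 4), so (83/187) = −(187/83).
Reduce top mod 83: now compute (21/83).
Reciprocity: 21 ≡ 1 and 83 ≡ 3 (mod 4), so (21/83) = +(83/21).
Reduce top mod 21: now compute (20/21).
Pull out 2^2: since 21 ≡ 5 (mod 8), (2/21) = -1, so (2/21)^2 = +1.
Reciprocity: 5 ≡ 1 and 21 ≡ 1 (mod 4), so (5/21) = +(21/5).
Reduce top mod 5: now compute (1/5).
Reached (1/5) = 1. Collecting the sign flips along the way, the symbol is +1.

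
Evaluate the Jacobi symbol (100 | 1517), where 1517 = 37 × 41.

1

Pull out 2^2: since 1517 ≡ 5 (mod 8), (2/1517) = -1, so (2/1517)^2 = +1.
Reciprocity: 25 ≡ 1 and 1517 ≡ 1 (mod 4), so (25/1517) = +(1517/25).
Reduce top mod 25: now compute (17/25).
Reciprocity: 17 ≡ 1 and 25 ≡ 1 (mod 4), so (17/25) = +(25/17).
Reduce top mod 17: now compute (8/17).
Pull out 2^3: since 17 ≡ 1 (mod 8), (2/17) = +1, so (2/17)^3 = +1.
Reached (1/17) = 1. Collecting the sign flips along the way, the symbol is +1.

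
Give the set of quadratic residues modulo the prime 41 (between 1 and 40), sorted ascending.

1 2 4 5 8 9 10 16 18 20 21 23 25 31 32 33 36 37 39 40

Square k = 1,…,20 (k and 41−k give the same square):
1²=1, 2²=4, 3²=9, 4²=16, 5²=25, 6²=36, 7²≡8, 8²≡23, 9²≡40, 10²≡18, 11²≡39, 12²≡21, 13²≡5, 14²≡32, 15²≡20, 16²≡10, 17²≡2, 18²≡37, 19²≡33, 20²≡31 (mod 41).
So the quadratic residues mod 41 are {1, 2, 4, 5, 8, 9, 10, 16, 18, 20, 21, 23, 25, 31, 32, 33, 36, 37, 39, 40}.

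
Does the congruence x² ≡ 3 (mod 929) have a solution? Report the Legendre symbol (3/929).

Euler's criterion: (3/929) ≡ 3^464 (mod 929).
3^2 ≡ 9 (mod 929)
3^4 ≡ 81 (mod 929)
3^8 ≡ 58 (mod 929)
3^16 ≡ 577 (mod 929)
3^32 ≡ 347 (mod 929)
3^64 ≡ 568 (mod 929)
3^128 ≡ 261 (mod 929)
3^256 ≡ 304 (mod 929)
3^464 = 3^(256+128+64+16) ≡ 928 (mod 929).
Result is 928 ≡ −1, so (3/929) = −1.

-1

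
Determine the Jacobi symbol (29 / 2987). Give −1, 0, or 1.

Reciprocity: 29 ≡ 1 and 2987 ≡ 3 (mod 4), so (29/2987) = +(2987/29).
Reduce top mod 29: now compute (0/29).
Top reduces to 0: gcd > 1, so the symbol is 0.

0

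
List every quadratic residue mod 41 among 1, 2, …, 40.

1, 2, 4, 5, 8, 9, 10, 16, 18, 20, 21, 23, 25, 31, 32, 33, 36, 37, 39, 40

Square k = 1,…,20 (k and 41−k give the same square):
1²=1, 2²=4, 3²=9, 4²=16, 5²=25, 6²=36, 7²≡8, 8²≡23, 9²≡40, 10²≡18, 11²≡39, 12²≡21, 13²≡5, 14²≡32, 15²≡20, 16²≡10, 17²≡2, 18²≡37, 19²≡33, 20²≡31 (mod 41).
So the quadratic residues mod 41 are {1, 2, 4, 5, 8, 9, 10, 16, 18, 20, 21, 23, 25, 31, 32, 33, 36, 37, 39, 40}.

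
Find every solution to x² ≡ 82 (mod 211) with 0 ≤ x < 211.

90, 121

Since 211 ≡ 3 (mod 4), a square root of 82 is 82^((211+1)/4) = 82^53 mod 211.
Repeated squaring: 82^2≡183, 82^4≡151, 82^8≡13, 82^16≡169, 82^32≡76 (mod 211).
82^53 = 82^(32+16+4+1) ≡ 121 (mod 211).
Check: 121² = 14641 ≡ 82 (mod 211). The two roots are 90 and 121.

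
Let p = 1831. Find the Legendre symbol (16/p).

Pull out 2^4: since 1831 ≡ 7 (mod 8), (2/1831) = +1, so (2/1831)^4 = +1.
Reached (1/1831) = 1. Collecting the sign flips along the way, the symbol is +1.

1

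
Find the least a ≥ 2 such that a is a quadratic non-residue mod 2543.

(2/2543) = +1, so 2 is a residue.
(3/2543) = +1, so 3 is a residue.
(4/2543) = +1, so 4 is a residue.
(5/2543) = −1, so 5 is the smallest positive non-residue mod 2543.

5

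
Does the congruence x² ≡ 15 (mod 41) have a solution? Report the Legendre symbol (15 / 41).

-1

Euler's criterion: (15/41) ≡ 15^20 (mod 41).
15^2 ≡ 20 (mod 41)
15^4 ≡ 31 (mod 41)
15^8 ≡ 18 (mod 41)
15^16 ≡ 37 (mod 41)
15^20 = 15^(16+4) ≡ 40 (mod 41).
Result is 40 ≡ −1, so (15/41) = −1.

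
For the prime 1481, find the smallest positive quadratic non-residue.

(2/1481) = +1, so 2 is a residue.
(3/1481) = −1, so 3 is the smallest positive non-residue mod 1481.

3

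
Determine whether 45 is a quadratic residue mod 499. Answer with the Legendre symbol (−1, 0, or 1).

Euler's criterion: (45/499) ≡ 45^249 (mod 499).
45^2 ≡ 29 (mod 499)
45^4 ≡ 342 (mod 499)
45^8 ≡ 198 (mod 499)
45^16 ≡ 282 (mod 499)
45^32 ≡ 183 (mod 499)
45^64 ≡ 56 (mod 499)
45^128 ≡ 142 (mod 499)
45^249 = 45^(128+64+32+16+8+1) ≡ 1 (mod 499).
Result is 1, so (45/499) = 1.

1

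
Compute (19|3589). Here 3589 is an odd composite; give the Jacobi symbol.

Reciprocity: 19 ≡ 3 and 3589 ≡ 1 (mod 4), so (19/3589) = +(3589/19).
Reduce top mod 19: now compute (17/19).
Reciprocity: 17 ≡ 1 and 19 ≡ 3 (mod 4), so (17/19) = +(19/17).
Reduce top mod 17: now compute (2/17).
Pull out 2: since 17 ≡ 1 (mod 8), (2/17) = +1.
Reached (1/17) = 1. Collecting the sign flips along the way, the symbol is +1.

1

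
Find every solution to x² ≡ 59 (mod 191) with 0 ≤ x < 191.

Since 191 ≡ 3 (mod 4), a square root of 59 is 59^((191+1)/4) = 59^48 mod 191.
Repeated squaring: 59^2≡43, 59^4≡130, 59^8≡92, 59^16≡60, 59^32≡162 (mod 191).
59^48 = 59^(32+16) ≡ 170 (mod 191).
Check: 170² = 28900 ≡ 59 (mod 191). The two roots are 21 and 170.

21, 170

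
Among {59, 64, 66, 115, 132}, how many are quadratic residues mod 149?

(59/149) = -1 → non-residue.
(64/149) = +1 → QR.
(66/149) = -1 → non-residue.
(115/149) = -1 → non-residue.
(132/149) = +1 → QR.
Total quadratic residues among the 5: 2.

2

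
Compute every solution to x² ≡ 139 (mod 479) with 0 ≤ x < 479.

Since 479 ≡ 3 (mod 4), a square root of 139 is 139^((479+1)/4) = 139^120 mod 479.
Repeated squaring: 139^2≡161, 139^4≡55, 139^8≡151, 139^16≡288, 139^32≡77, 139^64≡181 (mod 479).
139^120 = 139^(64+32+16+8) ≡ 144 (mod 479).
Check: 144² = 20736 ≡ 139 (mod 479). The two roots are 144 and 335.

144, 335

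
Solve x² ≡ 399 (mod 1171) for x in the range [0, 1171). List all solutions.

287, 884

Since 1171 ≡ 3 (mod 4), a square root of 399 is 399^((1171+1)/4) = 399^293 mod 1171.
Repeated squaring: 399^2≡1116, 399^4≡683, 399^8≡431, 399^16≡743, 399^32≡508, 399^64≡444, 399^128≡408, 399^256≡182 (mod 1171).
399^293 = 399^(256+32+4+1) ≡ 884 (mod 1171).
Check: 884² = 781456 ≡ 399 (mod 1171). The two roots are 287 and 884.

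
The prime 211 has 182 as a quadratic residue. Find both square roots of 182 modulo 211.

56, 155

Since 211 ≡ 3 (mod 4), a square root of 182 is 182^((211+1)/4) = 182^53 mod 211.
Repeated squaring: 182^2≡208, 182^4≡9, 182^8≡81, 182^16≡20, 182^32≡189 (mod 211).
182^53 = 182^(32+16+4+1) ≡ 56 (mod 211).
Check: 56² = 3136 ≡ 182 (mod 211). The two roots are 56 and 155.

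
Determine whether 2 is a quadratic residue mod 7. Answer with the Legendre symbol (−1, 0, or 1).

Euler's criterion: (2/7) ≡ 2^3 (mod 7).
2^2 ≡ 4 (mod 7)
2^3 = 2^(2+1) ≡ 1 (mod 7).
Result is 1, so (2/7) = 1.

1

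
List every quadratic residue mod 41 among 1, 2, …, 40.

1 2 4 5 8 9 10 16 18 20 21 23 25 31 32 33 36 37 39 40

Square k = 1,…,20 (k and 41−k give the same square):
1²=1, 2²=4, 3²=9, 4²=16, 5²=25, 6²=36, 7²≡8, 8²≡23, 9²≡40, 10²≡18, 11²≡39, 12²≡21, 13²≡5, 14²≡32, 15²≡20, 16²≡10, 17²≡2, 18²≡37, 19²≡33, 20²≡31 (mod 41).
So the quadratic residues mod 41 are {1, 2, 4, 5, 8, 9, 10, 16, 18, 20, 21, 23, 25, 31, 32, 33, 36, 37, 39, 40}.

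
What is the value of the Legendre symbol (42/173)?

Euler's criterion: (42/173) ≡ 42^86 (mod 173).
42^2 ≡ 34 (mod 173)
42^4 ≡ 118 (mod 173)
42^8 ≡ 84 (mod 173)
42^16 ≡ 136 (mod 173)
42^32 ≡ 158 (mod 173)
42^64 ≡ 52 (mod 173)
42^86 = 42^(64+16+4+2) ≡ 172 (mod 173).
Result is 172 ≡ −1, so (42/173) = −1.

-1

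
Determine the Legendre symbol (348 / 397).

1

Pull out 2^2: since 397 ≡ 5 (mod 8), (2/397) = -1, so (2/397)^2 = +1.
Reciprocity: 87 ≡ 3 and 397 ≡ 1 (mod 4), so (87/397) = +(397/87).
Reduce top mod 87: now compute (49/87).
Reciprocity: 49 ≡ 1 and 87 ≡ 3 (mod 4), so (49/87) = +(87/49).
Reduce top mod 49: now compute (38/49).
Pull out 2: since 49 ≡ 1 (mod 8), (2/49) = +1.
Reciprocity: 19 ≡ 3 and 49 ≡ 1 (mod 4), so (19/49) = +(49/19).
Reduce top mod 19: now compute (11/19).
Reciprocity: 11 ≡ 3 and 19 ≡ 3 (mod 4), so (11/19) = −(19/11).
Reduce top mod 11: now compute (8/11).
Pull out 2^3: since 11 ≡ 3 (mod 8), (2/11) = -1, so (2/11)^3 = -1.
Reached (1/11) = 1. Collecting the sign flips along the way, the symbol is +1.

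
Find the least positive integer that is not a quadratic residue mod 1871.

(2/1871) = +1, so 2 is a residue.
(3/1871) = +1, so 3 is a residue.
(4/1871) = +1, so 4 is a residue.
(5/1871) = +1, so 5 is a residue.
(6/1871) = +1, so 6 is a residue.
(7/1871) = −1, so 7 is the smallest positive non-residue mod 1871.

7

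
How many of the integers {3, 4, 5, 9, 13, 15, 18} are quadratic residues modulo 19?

3

(3/19) = -1 → non-residue.
(4/19) = +1 → QR.
(5/19) = +1 → QR.
(9/19) = +1 → QR.
(13/19) = -1 → non-residue.
(15/19) = -1 → non-residue.
(18/19) = -1 → non-residue.
Total quadratic residues among the 7: 3.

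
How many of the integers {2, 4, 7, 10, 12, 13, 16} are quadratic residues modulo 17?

4

(2/17) = +1 → QR.
(4/17) = +1 → QR.
(7/17) = -1 → non-residue.
(10/17) = -1 → non-residue.
(12/17) = -1 → non-residue.
(13/17) = +1 → QR.
(16/17) = +1 → QR.
Total quadratic residues among the 7: 4.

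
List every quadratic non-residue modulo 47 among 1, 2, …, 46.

Square k = 1,…,23 (k and 47−k give the same square):
1²=1, 2²=4, 3²=9, 4²=16, 5²=25, 6²=36, 7²≡2, 8²≡17, 9²≡34, 10²≡6, 11²≡27, 12²≡3, 13²≡28, 14²≡8, 15²≡37, 16²≡21, 17²≡7, 18²≡42, 19²≡32, 20²≡24, 21²≡18, 22²≡14, 23²≡12 (mod 47).
The residues are {1, 2, 3, 4, 6, 7, 8, 9, 12, 14, 16, 17, 18, 21, 24, 25, 27, 28, 32, 34, 36, 37, 42}; the non-residues are the remaining 23 nonzero classes.

5, 10, 11, 13, 15, 19, 20, 22, 23, 26, 29, 30, 31, 33, 35, 38, 39, 40, 41, 43, 44, 45, 46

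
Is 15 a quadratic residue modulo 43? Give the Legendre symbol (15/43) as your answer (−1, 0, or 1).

1

Euler's criterion: (15/43) ≡ 15^21 (mod 43).
15^2 ≡ 10 (mod 43)
15^4 ≡ 14 (mod 43)
15^8 ≡ 24 (mod 43)
15^16 ≡ 17 (mod 43)
15^21 = 15^(16+4+1) ≡ 1 (mod 43).
Result is 1, so (15/43) = 1.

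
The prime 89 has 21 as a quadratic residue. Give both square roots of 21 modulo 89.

33, 56

89 ≡ 1 (mod 4), so we find a root by search.
Trying successive values, 33² = 1089 ≡ 21 (mod 89). The other root is 89 − 33 = 56.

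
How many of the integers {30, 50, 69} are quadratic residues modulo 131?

(30/131) = -1 → non-residue.
(50/131) = -1 → non-residue.
(69/131) = -1 → non-residue.
Total quadratic residues among the 3: 0.

0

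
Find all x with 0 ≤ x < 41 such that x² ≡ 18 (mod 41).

10, 31

41 ≡ 1 (mod 4), so we find a root by search.
Trying successive values, 10² = 100 ≡ 18 (mod 41). The other root is 41 − 10 = 31.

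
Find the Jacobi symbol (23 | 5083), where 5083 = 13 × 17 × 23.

0

Reciprocity: 23 ≡ 3 and 5083 ≡ 3 (mod 4), so (23/5083) = −(5083/23).
Reduce top mod 23: now compute (0/23).
Top reduces to 0: gcd > 1, so the symbol is 0.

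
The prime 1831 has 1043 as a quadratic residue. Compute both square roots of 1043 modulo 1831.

362, 1469

Since 1831 ≡ 3 (mod 4), a square root of 1043 is 1043^((1831+1)/4) = 1043^458 mod 1831.
Repeated squaring: 1043^2≡235, 1043^4≡295, 1043^8≡968, 1043^16≡1383, 1043^32≡1125, 1043^64≡404, 1043^128≡257, 1043^256≡133 (mod 1831).
1043^458 = 1043^(256+128+64+8+2) ≡ 1469 (mod 1831).
Check: 1469² = 2157961 ≡ 1043 (mod 1831). The two roots are 362 and 1469.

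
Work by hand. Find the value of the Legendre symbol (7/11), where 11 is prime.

Euler's criterion: (7/11) ≡ 7^5 (mod 11).
7^2 ≡ 5 (mod 11)
7^4 ≡ 3 (mod 11)
7^5 = 7^(4+1) ≡ 10 (mod 11).
Result is 10 ≡ −1, so (7/11) = −1.

-1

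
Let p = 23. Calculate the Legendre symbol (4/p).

1

Pull out 2^2: since 23 ≡ 7 (mod 8), (2/23) = +1, so (2/23)^2 = +1.
Reached (1/23) = 1. Collecting the sign flips along the way, the symbol is +1.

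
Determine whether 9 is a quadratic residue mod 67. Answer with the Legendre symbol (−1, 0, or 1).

1

Reciprocity: 9 ≡ 1 and 67 ≡ 3 (mod 4), so (9/67) = +(67/9).
Reduce top mod 9: now compute (4/9).
Pull out 2^2: since 9 ≡ 1 (mod 8), (2/9) = +1, so (2/9)^2 = +1.
Reached (1/9) = 1. Collecting the sign flips along the way, the symbol is +1.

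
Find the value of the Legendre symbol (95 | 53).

1

First reduce: 95 ≡ 42 (mod 53).
Pull out 2: since 53 ≡ 5 (mod 8), (2/53) = -1.
Reciprocity: 21 ≡ 1 and 53 ≡ 1 (mod 4), so (21/53) = +(53/21).
Reduce top mod 21: now compute (11/21).
Reciprocity: 11 ≡ 3 and 21 ≡ 1 (mod 4), so (11/21) = +(21/11).
Reduce top mod 11: now compute (10/11).
Pull out 2: since 11 ≡ 3 (mod 8), (2/11) = -1.
Reciprocity: 5 ≡ 1 and 11 ≡ 3 (mod 4), so (5/11) = +(11/5).
Reduce top mod 5: now compute (1/5).
Reached (1/5) = 1. Collecting the sign flips along the way, the symbol is +1.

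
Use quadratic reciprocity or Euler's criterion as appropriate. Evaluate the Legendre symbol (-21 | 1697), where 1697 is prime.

1

First reduce: -21 ≡ 1676 (mod 1697).
Pull out 2^2: since 1697 ≡ 1 (mod 8), (2/1697) = +1, so (2/1697)^2 = +1.
Reciprocity: 419 ≡ 3 and 1697 ≡ 1 (mod 4), so (419/1697) = +(1697/419).
Reduce top mod 419: now compute (21/419).
Reciprocity: 21 ≡ 1 and 419 ≡ 3 (mod 4), so (21/419) = +(419/21).
Reduce top mod 21: now compute (20/21).
Pull out 2^2: since 21 ≡ 5 (mod 8), (2/21) = -1, so (2/21)^2 = +1.
Reciprocity: 5 ≡ 1 and 21 ≡ 1 (mod 4), so (5/21) = +(21/5).
Reduce top mod 5: now compute (1/5).
Reached (1/5) = 1. Collecting the sign flips along the way, the symbol is +1.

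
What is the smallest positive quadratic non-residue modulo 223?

3

(2/223) = +1, so 2 is a residue.
(3/223) = −1, so 3 is the smallest positive non-residue mod 223.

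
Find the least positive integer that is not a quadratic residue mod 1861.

2

(2/1861) = −1, so 2 is the smallest positive non-residue mod 1861.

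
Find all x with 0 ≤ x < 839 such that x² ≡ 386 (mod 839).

35, 804

Since 839 ≡ 3 (mod 4), a square root of 386 is 386^((839+1)/4) = 386^210 mod 839.
Repeated squaring: 386^2≡493, 386^4≡578, 386^8≡162, 386^16≡235, 386^32≡690, 386^64≡387, 386^128≡427 (mod 839).
386^210 = 386^(128+64+16+2) ≡ 35 (mod 839).
Check: 35² = 1225 ≡ 386 (mod 839). The two roots are 35 and 804.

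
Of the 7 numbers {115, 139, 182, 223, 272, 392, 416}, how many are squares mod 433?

(115/433) = +1 → QR.
(139/433) = +1 → QR.
(182/433) = -1 → non-residue.
(223/433) = +1 → QR.
(272/433) = +1 → QR.
(392/433) = +1 → QR.
(416/433) = +1 → QR.
Total quadratic residues among the 7: 6.

6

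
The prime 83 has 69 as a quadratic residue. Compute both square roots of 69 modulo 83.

22, 61

Since 83 ≡ 3 (mod 4), a square root of 69 is 69^((83+1)/4) = 69^21 mod 83.
Repeated squaring: 69^2≡30, 69^4≡70, 69^8≡3, 69^16≡9 (mod 83).
69^21 = 69^(16+4+1) ≡ 61 (mod 83).
Check: 61² = 3721 ≡ 69 (mod 83). The two roots are 22 and 61.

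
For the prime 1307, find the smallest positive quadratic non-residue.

2

(2/1307) = −1, so 2 is the smallest positive non-residue mod 1307.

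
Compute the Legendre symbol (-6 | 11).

1

First reduce: -6 ≡ 5 (mod 11).
Reciprocity: 5 ≡ 1 and 11 ≡ 3 (mod 4), so (5/11) = +(11/5).
Reduce top mod 5: now compute (1/5).
Reached (1/5) = 1. Collecting the sign flips along the way, the symbol is +1.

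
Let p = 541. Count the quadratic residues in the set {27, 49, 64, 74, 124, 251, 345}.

(27/541) = +1 → QR.
(49/541) = +1 → QR.
(64/541) = +1 → QR.
(74/541) = +1 → QR.
(124/541) = +1 → QR.
(251/541) = +1 → QR.
(345/541) = +1 → QR.
Total quadratic residues among the 7: 7.

7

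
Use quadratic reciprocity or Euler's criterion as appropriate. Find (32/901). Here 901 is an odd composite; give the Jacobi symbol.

Pull out 2^5: since 901 ≡ 5 (mod 8), (2/901) = -1, so (2/901)^5 = -1.
Reached (1/901) = 1. Collecting the sign flips along the way, the symbol is -1.

-1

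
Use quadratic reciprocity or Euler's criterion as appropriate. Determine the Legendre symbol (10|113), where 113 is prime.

Euler's criterion: (10/113) ≡ 10^56 (mod 113).
10^2 ≡ 100 (mod 113)
10^4 ≡ 56 (mod 113)
10^8 ≡ 85 (mod 113)
10^16 ≡ 106 (mod 113)
10^32 ≡ 49 (mod 113)
10^56 = 10^(32+16+8) ≡ 112 (mod 113).
Result is 112 ≡ −1, so (10/113) = −1.

-1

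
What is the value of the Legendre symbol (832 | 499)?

-1

Euler's criterion: (832/499) ≡ 333^249 (mod 499).
333^2 ≡ 111 (mod 499)
333^4 ≡ 345 (mod 499)
333^8 ≡ 263 (mod 499)
333^16 ≡ 307 (mod 499)
333^32 ≡ 437 (mod 499)
333^64 ≡ 351 (mod 499)
333^128 ≡ 447 (mod 499)
333^249 = 333^(128+64+32+16+8+1) ≡ 498 (mod 499).
Result is 498 ≡ −1, so (832/499) = −1.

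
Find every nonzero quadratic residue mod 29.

1,4,5,6,7,9,13,16,20,22,23,24,25,28

Square k = 1,…,14 (k and 29−k give the same square):
1²=1, 2²=4, 3²=9, 4²=16, 5²=25, 6²≡7, 7²≡20, 8²≡6, 9²≡23, 10²≡13, 11²≡5, 12²≡28, 13²≡24, 14²≡22 (mod 29).
So the quadratic residues mod 29 are {1, 4, 5, 6, 7, 9, 13, 16, 20, 22, 23, 24, 25, 28}.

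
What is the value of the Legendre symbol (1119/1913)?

-1

Reciprocity: 1119 ≡ 3 and 1913 ≡ 1 (mod 4), so (1119/1913) = +(1913/1119).
Reduce top mod 1119: now compute (794/1119).
Pull out 2: since 1119 ≡ 7 (mod 8), (2/1119) = +1.
Reciprocity: 397 ≡ 1 and 1119 ≡ 3 (mod 4), so (397/1119) = +(1119/397).
Reduce top mod 397: now compute (325/397).
Reciprocity: 325 ≡ 1 and 397 ≡ 1 (mod 4), so (325/397) = +(397/325).
Reduce top mod 325: now compute (72/325).
Pull out 2^3: since 325 ≡ 5 (mod 8), (2/325) = -1, so (2/325)^3 = -1.
Reciprocity: 9 ≡ 1 and 325 ≡ 1 (mod 4), so (9/325) = +(325/9).
Reduce top mod 9: now compute (1/9).
Reached (1/9) = 1. Collecting the sign flips along the way, the symbol is -1.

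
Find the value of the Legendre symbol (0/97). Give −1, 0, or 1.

0

Top reduces to 0: gcd > 1, so the symbol is 0.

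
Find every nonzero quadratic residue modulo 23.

1, 2, 3, 4, 6, 8, 9, 12, 13, 16, 18

Square k = 1,…,11 (k and 23−k give the same square):
1²=1, 2²=4, 3²=9, 4²=16, 5²≡2, 6²≡13, 7²≡3, 8²≡18, 9²≡12, 10²≡8, 11²≡6 (mod 23).
So the quadratic residues mod 23 are {1, 2, 3, 4, 6, 8, 9, 12, 13, 16, 18}.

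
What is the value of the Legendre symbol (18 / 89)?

1

Euler's criterion: (18/89) ≡ 18^44 (mod 89).
18^2 ≡ 57 (mod 89)
18^4 ≡ 45 (mod 89)
18^8 ≡ 67 (mod 89)
18^16 ≡ 39 (mod 89)
18^32 ≡ 8 (mod 89)
18^44 = 18^(32+8+4) ≡ 1 (mod 89).
Result is 1, so (18/89) = 1.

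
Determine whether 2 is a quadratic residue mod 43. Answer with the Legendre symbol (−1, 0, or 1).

Pull out 2: since 43 ≡ 3 (mod 8), (2/43) = -1.
Reached (1/43) = 1. Collecting the sign flips along the way, the symbol is -1.

-1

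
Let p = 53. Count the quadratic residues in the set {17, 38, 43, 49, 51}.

(17/53) = +1 → QR.
(38/53) = +1 → QR.
(43/53) = +1 → QR.
(49/53) = +1 → QR.
(51/53) = -1 → non-residue.
Total quadratic residues among the 5: 4.

4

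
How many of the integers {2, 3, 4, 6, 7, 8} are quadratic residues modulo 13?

2

(2/13) = -1 → non-residue.
(3/13) = +1 → QR.
(4/13) = +1 → QR.
(6/13) = -1 → non-residue.
(7/13) = -1 → non-residue.
(8/13) = -1 → non-residue.
Total quadratic residues among the 6: 2.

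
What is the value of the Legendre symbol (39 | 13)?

First reduce: 39 ≡ 0 (mod 13).
Top reduces to 0: gcd > 1, so the symbol is 0.

0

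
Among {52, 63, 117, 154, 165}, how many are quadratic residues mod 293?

(52/293) = -1 → non-residue.
(63/293) = -1 → non-residue.
(117/293) = -1 → non-residue.
(154/293) = -1 → non-residue.
(165/293) = -1 → non-residue.
Total quadratic residues among the 5: 0.

0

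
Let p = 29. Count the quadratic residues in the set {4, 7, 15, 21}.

(4/29) = +1 → QR.
(7/29) = +1 → QR.
(15/29) = -1 → non-residue.
(21/29) = -1 → non-residue.
Total quadratic residues among the 4: 2.

2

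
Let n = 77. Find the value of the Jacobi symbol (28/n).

0

Pull out 2^2: since 77 ≡ 5 (mod 8), (2/77) = -1, so (2/77)^2 = +1.
Reciprocity: 7 ≡ 3 and 77 ≡ 1 (mod 4), so (7/77) = +(77/7).
Reduce top mod 7: now compute (0/7).
Top reduces to 0: gcd > 1, so the symbol is 0.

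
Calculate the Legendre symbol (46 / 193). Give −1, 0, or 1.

1

Pull out 2: since 193 ≡ 1 (mod 8), (2/193) = +1.
Reciprocity: 23 ≡ 3 and 193 ≡ 1 (mod 4), so (23/193) = +(193/23).
Reduce top mod 23: now compute (9/23).
Reciprocity: 9 ≡ 1 and 23 ≡ 3 (mod 4), so (9/23) = +(23/9).
Reduce top mod 9: now compute (5/9).
Reciprocity: 5 ≡ 1 and 9 ≡ 1 (mod 4), so (5/9) = +(9/5).
Reduce top mod 5: now compute (4/5).
Pull out 2^2: since 5 ≡ 5 (mod 8), (2/5) = -1, so (2/5)^2 = +1.
Reached (1/5) = 1. Collecting the sign flips along the way, the symbol is +1.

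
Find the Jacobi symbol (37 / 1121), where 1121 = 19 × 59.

1

Reciprocity: 37 ≡ 1 and 1121 ≡ 1 (mod 4), so (37/1121) = +(1121/37).
Reduce top mod 37: now compute (11/37).
Reciprocity: 11 ≡ 3 and 37 ≡ 1 (mod 4), so (11/37) = +(37/11).
Reduce top mod 11: now compute (4/11).
Pull out 2^2: since 11 ≡ 3 (mod 8), (2/11) = -1, so (2/11)^2 = +1.
Reached (1/11) = 1. Collecting the sign flips along the way, the symbol is +1.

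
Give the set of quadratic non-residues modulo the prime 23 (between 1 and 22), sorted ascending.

Square k = 1,…,11 (k and 23−k give the same square):
1²=1, 2²=4, 3²=9, 4²=16, 5²≡2, 6²≡13, 7²≡3, 8²≡18, 9²≡12, 10²≡8, 11²≡6 (mod 23).
The residues are {1, 2, 3, 4, 6, 8, 9, 12, 13, 16, 18}; the non-residues are the remaining 11 nonzero classes.

5 7 10 11 14 15 17 19 20 21 22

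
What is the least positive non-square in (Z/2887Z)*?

(2/2887) = +1, so 2 is a residue.
(3/2887) = −1, so 3 is the smallest positive non-residue mod 2887.

3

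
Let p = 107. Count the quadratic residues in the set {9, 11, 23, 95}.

3

(9/107) = +1 → QR.
(11/107) = +1 → QR.
(23/107) = +1 → QR.
(95/107) = -1 → non-residue.
Total quadratic residues among the 4: 3.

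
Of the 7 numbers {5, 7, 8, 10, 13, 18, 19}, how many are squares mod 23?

(5/23) = -1 → non-residue.
(7/23) = -1 → non-residue.
(8/23) = +1 → QR.
(10/23) = -1 → non-residue.
(13/23) = +1 → QR.
(18/23) = +1 → QR.
(19/23) = -1 → non-residue.
Total quadratic residues among the 7: 3.

3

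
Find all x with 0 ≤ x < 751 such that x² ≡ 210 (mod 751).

31, 720

Since 751 ≡ 3 (mod 4), a square root of 210 is 210^((751+1)/4) = 210^188 mod 751.
Repeated squaring: 210^2≡542, 210^4≡123, 210^8≡109, 210^16≡616, 210^32≡201, 210^64≡598, 210^128≡128 (mod 751).
210^188 = 210^(128+32+16+8+4) ≡ 720 (mod 751).
Check: 720² = 518400 ≡ 210 (mod 751). The two roots are 31 and 720.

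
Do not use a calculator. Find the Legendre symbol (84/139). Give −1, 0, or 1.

Euler's criterion: (84/139) ≡ 84^69 (mod 139).
84^2 ≡ 106 (mod 139)
84^4 ≡ 116 (mod 139)
84^8 ≡ 112 (mod 139)
84^16 ≡ 34 (mod 139)
84^32 ≡ 44 (mod 139)
84^64 ≡ 129 (mod 139)
84^69 = 84^(64+4+1) ≡ 138 (mod 139).
Result is 138 ≡ −1, so (84/139) = −1.

-1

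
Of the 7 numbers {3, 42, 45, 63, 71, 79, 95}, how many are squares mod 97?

3

(3/97) = +1 → QR.
(42/97) = -1 → non-residue.
(45/97) = -1 → non-residue.
(63/97) = -1 → non-residue.
(71/97) = -1 → non-residue.
(79/97) = +1 → QR.
(95/97) = +1 → QR.
Total quadratic residues among the 7: 3.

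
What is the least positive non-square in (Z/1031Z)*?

7

(2/1031) = +1, so 2 is a residue.
(3/1031) = +1, so 3 is a residue.
(4/1031) = +1, so 4 is a residue.
(5/1031) = +1, so 5 is a residue.
(6/1031) = +1, so 6 is a residue.
(7/1031) = −1, so 7 is the smallest positive non-residue mod 1031.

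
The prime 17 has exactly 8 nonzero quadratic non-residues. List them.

3, 5, 6, 7, 10, 11, 12, 14

Square k = 1,…,8 (k and 17−k give the same square):
1²=1, 2²=4, 3²=9, 4²=16, 5²≡8, 6²≡2, 7²≡15, 8²≡13 (mod 17).
The residues are {1, 2, 4, 8, 9, 13, 15, 16}; the non-residues are the remaining 8 nonzero classes.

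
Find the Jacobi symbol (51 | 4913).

0

Reciprocity: 51 ≡ 3 and 4913 ≡ 1 (mod 4), so (51/4913) = +(4913/51).
Reduce top mod 51: now compute (17/51).
Reciprocity: 17 ≡ 1 and 51 ≡ 3 (mod 4), so (17/51) = +(51/17).
Reduce top mod 17: now compute (0/17).
Top reduces to 0: gcd > 1, so the symbol is 0.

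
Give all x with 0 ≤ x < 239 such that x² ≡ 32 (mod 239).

Since 239 ≡ 3 (mod 4), a square root of 32 is 32^((239+1)/4) = 32^60 mod 239.
Repeated squaring: 32^2≡68, 32^4≡83, 32^8≡197, 32^16≡91, 32^32≡155 (mod 239).
32^60 = 32^(32+16+8+4) ≡ 157 (mod 239).
Check: 157² = 24649 ≡ 32 (mod 239). The two roots are 82 and 157.

82, 157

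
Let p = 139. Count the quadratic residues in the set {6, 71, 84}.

(6/139) = +1 → QR.
(71/139) = +1 → QR.
(84/139) = -1 → non-residue.
Total quadratic residues among the 3: 2.

2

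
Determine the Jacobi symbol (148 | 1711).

1

Pull out 2^2: since 1711 ≡ 7 (mod 8), (2/1711) = +1, so (2/1711)^2 = +1.
Reciprocity: 37 ≡ 1 and 1711 ≡ 3 (mod 4), so (37/1711) = +(1711/37).
Reduce top mod 37: now compute (9/37).
Reciprocity: 9 ≡ 1 and 37 ≡ 1 (mod 4), so (9/37) = +(37/9).
Reduce top mod 9: now compute (1/9).
Reached (1/9) = 1. Collecting the sign flips along the way, the symbol is +1.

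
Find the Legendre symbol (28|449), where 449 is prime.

1

Euler's criterion: (28/449) ≡ 28^224 (mod 449).
28^2 ≡ 335 (mod 449)
28^4 ≡ 424 (mod 449)
28^8 ≡ 176 (mod 449)
28^16 ≡ 444 (mod 449)
28^32 ≡ 25 (mod 449)
28^64 ≡ 176 (mod 449)
28^128 ≡ 444 (mod 449)
28^224 = 28^(128+64+32) ≡ 1 (mod 449).
Result is 1, so (28/449) = 1.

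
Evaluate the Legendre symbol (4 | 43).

1

Euler's criterion: (4/43) ≡ 4^21 (mod 43).
4^2 ≡ 16 (mod 43)
4^4 ≡ 41 (mod 43)
4^8 ≡ 4 (mod 43)
4^16 ≡ 16 (mod 43)
4^21 = 4^(16+4+1) ≡ 1 (mod 43).
Result is 1, so (4/43) = 1.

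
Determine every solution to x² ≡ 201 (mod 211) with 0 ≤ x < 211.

Since 211 ≡ 3 (mod 4), a square root of 201 is 201^((211+1)/4) = 201^53 mod 211.
Repeated squaring: 201^2≡100, 201^4≡83, 201^8≡137, 201^16≡201, 201^32≡100 (mod 211).
201^53 = 201^(32+16+4+1) ≡ 137 (mod 211).
Check: 137² = 18769 ≡ 201 (mod 211). The two roots are 74 and 137.

74, 137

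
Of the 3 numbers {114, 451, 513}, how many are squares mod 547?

(114/547) = +1 → QR.
(451/547) = -1 → non-residue.
(513/547) = -1 → non-residue.
Total quadratic residues among the 3: 1.

1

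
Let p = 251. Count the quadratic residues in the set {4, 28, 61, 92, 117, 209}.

(4/251) = +1 → QR.
(28/251) = +1 → QR.
(61/251) = -1 → non-residue.
(92/251) = +1 → QR.
(117/251) = +1 → QR.
(209/251) = +1 → QR.
Total quadratic residues among the 6: 5.

5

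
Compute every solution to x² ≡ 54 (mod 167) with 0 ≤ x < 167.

80, 87

Since 167 ≡ 3 (mod 4), a square root of 54 is 54^((167+1)/4) = 54^42 mod 167.
Repeated squaring: 54^2≡77, 54^4≡84, 54^8≡42, 54^16≡94, 54^32≡152 (mod 167).
54^42 = 54^(32+8+2) ≡ 87 (mod 167).
Check: 87² = 7569 ≡ 54 (mod 167). The two roots are 80 and 87.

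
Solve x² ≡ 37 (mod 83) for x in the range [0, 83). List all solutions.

Since 83 ≡ 3 (mod 4), a square root of 37 is 37^((83+1)/4) = 37^21 mod 83.
Repeated squaring: 37^2≡41, 37^4≡21, 37^8≡26, 37^16≡12 (mod 83).
37^21 = 37^(16+4+1) ≡ 28 (mod 83).
Check: 28² = 784 ≡ 37 (mod 83). The two roots are 28 and 55.

28, 55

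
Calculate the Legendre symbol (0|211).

0

Top reduces to 0: gcd > 1, so the symbol is 0.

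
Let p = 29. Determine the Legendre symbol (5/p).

Reciprocity: 5 ≡ 1 and 29 ≡ 1 (mod 4), so (5/29) = +(29/5).
Reduce top mod 5: now compute (4/5).
Pull out 2^2: since 5 ≡ 5 (mod 8), (2/5) = -1, so (2/5)^2 = +1.
Reached (1/5) = 1. Collecting the sign flips along the way, the symbol is +1.

1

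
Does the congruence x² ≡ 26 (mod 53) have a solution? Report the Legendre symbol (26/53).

-1

Pull out 2: since 53 ≡ 5 (mod 8), (2/53) = -1.
Reciprocity: 13 ≡ 1 and 53 ≡ 1 (mod 4), so (13/53) = +(53/13).
Reduce top mod 13: now compute (1/13).
Reached (1/13) = 1. Collecting the sign flips along the way, the symbol is -1.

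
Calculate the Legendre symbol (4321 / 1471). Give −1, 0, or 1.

-1

First reduce: 4321 ≡ 1379 (mod 1471).
Reciprocity: 1379 ≡ 3 and 1471 ≡ 3 (mod 4), so (1379/1471) = −(1471/1379).
Reduce top mod 1379: now compute (92/1379).
Pull out 2^2: since 1379 ≡ 3 (mod 8), (2/1379) = -1, so (2/1379)^2 = +1.
Reciprocity: 23 ≡ 3 and 1379 ≡ 3 (mod 4), so (23/1379) = −(1379/23).
Reduce top mod 23: now compute (22/23).
Pull out 2: since 23 ≡ 7 (mod 8), (2/23) = +1.
Reciprocity: 11 ≡ 3 and 23 ≡ 3 (mod 4), so (11/23) = −(23/11).
Reduce top mod 11: now compute (1/11).
Reached (1/11) = 1. Collecting the sign flips along the way, the symbol is -1.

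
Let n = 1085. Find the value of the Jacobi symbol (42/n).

Pull out 2: since 1085 ≡ 5 (mod 8), (2/1085) = -1.
Reciprocity: 21 ≡ 1 and 1085 ≡ 1 (mod 4), so (21/1085) = +(1085/21).
Reduce top mod 21: now compute (14/21).
Pull out 2: since 21 ≡ 5 (mod 8), (2/21) = -1.
Reciprocity: 7 ≡ 3 and 21 ≡ 1 (mod 4), so (7/21) = +(21/7).
Reduce top mod 7: now compute (0/7).
Top reduces to 0: gcd > 1, so the symbol is 0.

0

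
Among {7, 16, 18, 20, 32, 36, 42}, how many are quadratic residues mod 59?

(7/59) = +1 → QR.
(16/59) = +1 → QR.
(18/59) = -1 → non-residue.
(20/59) = +1 → QR.
(32/59) = -1 → non-residue.
(36/59) = +1 → QR.
(42/59) = -1 → non-residue.
Total quadratic residues among the 7: 4.

4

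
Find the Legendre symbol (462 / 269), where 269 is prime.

-1

First reduce: 462 ≡ 193 (mod 269).
Reciprocity: 193 ≡ 1 and 269 ≡ 1 (mod 4), so (193/269) = +(269/193).
Reduce top mod 193: now compute (76/193).
Pull out 2^2: since 193 ≡ 1 (mod 8), (2/193) = +1, so (2/193)^2 = +1.
Reciprocity: 19 ≡ 3 and 193 ≡ 1 (mod 4), so (19/193) = +(193/19).
Reduce top mod 19: now compute (3/19).
Reciprocity: 3 ≡ 3 and 19 ≡ 3 (mod 4), so (3/19) = −(19/3).
Reduce top mod 3: now compute (1/3).
Reached (1/3) = 1. Collecting the sign flips along the way, the symbol is -1.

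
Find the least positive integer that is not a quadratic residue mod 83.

2

(2/83) = −1, so 2 is the smallest positive non-residue mod 83.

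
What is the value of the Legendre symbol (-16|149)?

1

Euler's criterion: (-16/149) ≡ 133^74 (mod 149).
133^2 ≡ 107 (mod 149)
133^4 ≡ 125 (mod 149)
133^8 ≡ 129 (mod 149)
133^16 ≡ 102 (mod 149)
133^32 ≡ 123 (mod 149)
133^64 ≡ 80 (mod 149)
133^74 = 133^(64+8+2) ≡ 1 (mod 149).
Result is 1, so (-16/149) = 1.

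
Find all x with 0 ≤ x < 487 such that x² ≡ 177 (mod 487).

102, 385

Since 487 ≡ 3 (mod 4), a square root of 177 is 177^((487+1)/4) = 177^122 mod 487.
Repeated squaring: 177^2≡161, 177^4≡110, 177^8≡412, 177^16≡268, 177^32≡235, 177^64≡194 (mod 487).
177^122 = 177^(64+32+16+8+2) ≡ 102 (mod 487).
Check: 102² = 10404 ≡ 177 (mod 487). The two roots are 102 and 385.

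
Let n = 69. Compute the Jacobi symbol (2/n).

Pull out 2: since 69 ≡ 5 (mod 8), (2/69) = -1.
Reached (1/69) = 1. Collecting the sign flips along the way, the symbol is -1.

-1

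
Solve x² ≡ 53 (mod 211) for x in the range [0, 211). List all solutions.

Since 211 ≡ 3 (mod 4), a square root of 53 is 53^((211+1)/4) = 53^53 mod 211.
Repeated squaring: 53^2≡66, 53^4≡136, 53^8≡139, 53^16≡120, 53^32≡52 (mod 211).
53^53 = 53^(32+16+4+1) ≡ 105 (mod 211).
Check: 105² = 11025 ≡ 53 (mod 211). The two roots are 105 and 106.

105, 106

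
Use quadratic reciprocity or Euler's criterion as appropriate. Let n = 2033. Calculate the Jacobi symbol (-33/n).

-1

First reduce: -33 ≡ 2000 (mod 2033).
Pull out 2^4: since 2033 ≡ 1 (mod 8), (2/2033) = +1, so (2/2033)^4 = +1.
Reciprocity: 125 ≡ 1 and 2033 ≡ 1 (mod 4), so (125/2033) = +(2033/125).
Reduce top mod 125: now compute (33/125).
Reciprocity: 33 ≡ 1 and 125 ≡ 1 (mod 4), so (33/125) = +(125/33).
Reduce top mod 33: now compute (26/33).
Pull out 2: since 33 ≡ 1 (mod 8), (2/33) = +1.
Reciprocity: 13 ≡ 1 and 33 ≡ 1 (mod 4), so (13/33) = +(33/13).
Reduce top mod 13: now compute (7/13).
Reciprocity: 7 ≡ 3 and 13 ≡ 1 (mod 4), so (7/13) = +(13/7).
Reduce top mod 7: now compute (6/7).
Pull out 2: since 7 ≡ 7 (mod 8), (2/7) = +1.
Reciprocity: 3 ≡ 3 and 7 ≡ 3 (mod 4), so (3/7) = −(7/3).
Reduce top mod 3: now compute (1/3).
Reached (1/3) = 1. Collecting the sign flips along the way, the symbol is -1.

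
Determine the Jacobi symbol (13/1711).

-1

Reciprocity: 13 ≡ 1 and 1711 ≡ 3 (mod 4), so (13/1711) = +(1711/13).
Reduce top mod 13: now compute (8/13).
Pull out 2^3: since 13 ≡ 5 (mod 8), (2/13) = -1, so (2/13)^3 = -1.
Reached (1/13) = 1. Collecting the sign flips along the way, the symbol is -1.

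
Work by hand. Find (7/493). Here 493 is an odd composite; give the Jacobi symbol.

Reciprocity: 7 ≡ 3 and 493 ≡ 1 (mod 4), so (7/493) = +(493/7).
Reduce top mod 7: now compute (3/7).
Reciprocity: 3 ≡ 3 and 7 ≡ 3 (mod 4), so (3/7) = −(7/3).
Reduce top mod 3: now compute (1/3).
Reached (1/3) = 1. Collecting the sign flips along the way, the symbol is -1.

-1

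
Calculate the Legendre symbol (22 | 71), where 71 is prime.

Euler's criterion: (22/71) ≡ 22^35 (mod 71).
22^2 ≡ 58 (mod 71)
22^4 ≡ 27 (mod 71)
22^8 ≡ 19 (mod 71)
22^16 ≡ 6 (mod 71)
22^32 ≡ 36 (mod 71)
22^35 = 22^(32+2+1) ≡ 70 (mod 71).
Result is 70 ≡ −1, so (22/71) = −1.

-1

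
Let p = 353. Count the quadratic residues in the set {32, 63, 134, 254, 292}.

3

(32/353) = +1 → QR.
(63/353) = -1 → non-residue.
(134/353) = -1 → non-residue.
(254/353) = +1 → QR.
(292/353) = +1 → QR.
Total quadratic residues among the 5: 3.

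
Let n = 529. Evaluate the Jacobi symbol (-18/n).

1

First reduce: -18 ≡ 511 (mod 529).
Reciprocity: 511 ≡ 3 and 529 ≡ 1 (mod 4), so (511/529) = +(529/511).
Reduce top mod 511: now compute (18/511).
Pull out 2: since 511 ≡ 7 (mod 8), (2/511) = +1.
Reciprocity: 9 ≡ 1 and 511 ≡ 3 (mod 4), so (9/511) = +(511/9).
Reduce top mod 9: now compute (7/9).
Reciprocity: 7 ≡ 3 and 9 ≡ 1 (mod 4), so (7/9) = +(9/7).
Reduce top mod 7: now compute (2/7).
Pull out 2: since 7 ≡ 7 (mod 8), (2/7) = +1.
Reached (1/7) = 1. Collecting the sign flips along the way, the symbol is +1.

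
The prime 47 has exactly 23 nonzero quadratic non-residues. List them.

Square k = 1,…,23 (k and 47−k give the same square):
1²=1, 2²=4, 3²=9, 4²=16, 5²=25, 6²=36, 7²≡2, 8²≡17, 9²≡34, 10²≡6, 11²≡27, 12²≡3, 13²≡28, 14²≡8, 15²≡37, 16²≡21, 17²≡7, 18²≡42, 19²≡32, 20²≡24, 21²≡18, 22²≡14, 23²≡12 (mod 47).
The residues are {1, 2, 3, 4, 6, 7, 8, 9, 12, 14, 16, 17, 18, 21, 24, 25, 27, 28, 32, 34, 36, 37, 42}; the non-residues are the remaining 23 nonzero classes.

5,10,11,13,15,19,20,22,23,26,29,30,31,33,35,38,39,40,41,43,44,45,46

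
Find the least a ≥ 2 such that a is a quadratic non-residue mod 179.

2

(2/179) = −1, so 2 is the smallest positive non-residue mod 179.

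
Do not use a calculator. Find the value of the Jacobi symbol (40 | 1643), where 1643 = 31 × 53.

Pull out 2^3: since 1643 ≡ 3 (mod 8), (2/1643) = -1, so (2/1643)^3 = -1.
Reciprocity: 5 ≡ 1 and 1643 ≡ 3 (mod 4), so (5/1643) = +(1643/5).
Reduce top mod 5: now compute (3/5).
Reciprocity: 3 ≡ 3 and 5 ≡ 1 (mod 4), so (3/5) = +(5/3).
Reduce top mod 3: now compute (2/3).
Pull out 2: since 3 ≡ 3 (mod 8), (2/3) = -1.
Reached (1/3) = 1. Collecting the sign flips along the way, the symbol is +1.

1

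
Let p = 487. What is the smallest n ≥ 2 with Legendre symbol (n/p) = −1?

3

(2/487) = +1, so 2 is a residue.
(3/487) = −1, so 3 is the smallest positive non-residue mod 487.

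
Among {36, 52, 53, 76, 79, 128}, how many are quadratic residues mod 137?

3

(36/137) = +1 → QR.
(52/137) = -1 → non-residue.
(53/137) = -1 → non-residue.
(76/137) = +1 → QR.
(79/137) = -1 → non-residue.
(128/137) = +1 → QR.
Total quadratic residues among the 6: 3.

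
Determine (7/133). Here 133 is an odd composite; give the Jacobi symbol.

0

Reciprocity: 7 ≡ 3 and 133 ≡ 1 (mod 4), so (7/133) = +(133/7).
Reduce top mod 7: now compute (0/7).
Top reduces to 0: gcd > 1, so the symbol is 0.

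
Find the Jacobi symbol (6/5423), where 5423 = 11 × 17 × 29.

Pull out 2: since 5423 ≡ 7 (mod 8), (2/5423) = +1.
Reciprocity: 3 ≡ 3 and 5423 ≡ 3 (mod 4), so (3/5423) = −(5423/3).
Reduce top mod 3: now compute (2/3).
Pull out 2: since 3 ≡ 3 (mod 8), (2/3) = -1.
Reached (1/3) = 1. Collecting the sign flips along the way, the symbol is +1.

1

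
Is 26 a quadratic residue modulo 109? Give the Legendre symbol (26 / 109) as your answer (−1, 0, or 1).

Pull out 2: since 109 ≡ 5 (mod 8), (2/109) = -1.
Reciprocity: 13 ≡ 1 and 109 ≡ 1 (mod 4), so (13/109) = +(109/13).
Reduce top mod 13: now compute (5/13).
Reciprocity: 5 ≡ 1 and 13 ≡ 1 (mod 4), so (5/13) = +(13/5).
Reduce top mod 5: now compute (3/5).
Reciprocity: 3 ≡ 3 and 5 ≡ 1 (mod 4), so (3/5) = +(5/3).
Reduce top mod 3: now compute (2/3).
Pull out 2: since 3 ≡ 3 (mod 8), (2/3) = -1.
Reached (1/3) = 1. Collecting the sign flips along the way, the symbol is +1.

1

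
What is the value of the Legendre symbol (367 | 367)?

0

First reduce: 367 ≡ 0 (mod 367).
Top reduces to 0: gcd > 1, so the symbol is 0.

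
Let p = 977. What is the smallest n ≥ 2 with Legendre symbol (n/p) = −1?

(2/977) = +1, so 2 is a residue.
(3/977) = −1, so 3 is the smallest positive non-residue mod 977.

3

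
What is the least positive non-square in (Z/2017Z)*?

(2/2017) = +1, so 2 is a residue.
(3/2017) = +1, so 3 is a residue.
(4/2017) = +1, so 4 is a residue.
(5/2017) = −1, so 5 is the smallest positive non-residue mod 2017.

5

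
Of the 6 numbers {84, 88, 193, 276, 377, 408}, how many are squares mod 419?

(84/419) = +1 → QR.
(88/419) = +1 → QR.
(193/419) = -1 → non-residue.
(276/419) = +1 → QR.
(377/419) = +1 → QR.
(408/419) = +1 → QR.
Total quadratic residues among the 6: 5.

5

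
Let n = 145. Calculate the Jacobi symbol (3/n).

1

Reciprocity: 3 ≡ 3 and 145 ≡ 1 (mod 4), so (3/145) = +(145/3).
Reduce top mod 3: now compute (1/3).
Reached (1/3) = 1. Collecting the sign flips along the way, the symbol is +1.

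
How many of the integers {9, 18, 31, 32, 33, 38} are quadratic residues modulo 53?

2

(9/53) = +1 → QR.
(18/53) = -1 → non-residue.
(31/53) = -1 → non-residue.
(32/53) = -1 → non-residue.
(33/53) = -1 → non-residue.
(38/53) = +1 → QR.
Total quadratic residues among the 6: 2.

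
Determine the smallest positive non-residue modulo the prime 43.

2

(2/43) = −1, so 2 is the smallest positive non-residue mod 43.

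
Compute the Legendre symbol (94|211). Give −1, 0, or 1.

Pull out 2: since 211 ≡ 3 (mod 8), (2/211) = -1.
Reciprocity: 47 ≡ 3 and 211 ≡ 3 (mod 4), so (47/211) = −(211/47).
Reduce top mod 47: now compute (23/47).
Reciprocity: 23 ≡ 3 and 47 ≡ 3 (mod 4), so (23/47) = −(47/23).
Reduce top mod 23: now compute (1/23).
Reached (1/23) = 1. Collecting the sign flips along the way, the symbol is -1.

-1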